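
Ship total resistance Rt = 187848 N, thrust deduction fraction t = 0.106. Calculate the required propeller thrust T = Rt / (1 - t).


Formula: T = Rt / (1 - t)
Step 1 — (1 - t) = 1 - 0.106 = 0.894
Step 2 — T = 187848 / 0.894 ≈ 210120 N (5 s.f.)

210120 N


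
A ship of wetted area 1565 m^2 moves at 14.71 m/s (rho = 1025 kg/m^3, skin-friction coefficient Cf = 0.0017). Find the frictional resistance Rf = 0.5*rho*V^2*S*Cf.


Formula: Rf = 0.5 * rho * V^2 * S * Cf
Step 1 — V^2 = 14.71^2 = 216.3841
Step 2 — 0.5 * rho * V^2 = 0.5 * 1025 * 216.3841 = 110896.85125
Step 3 — Rf = 110896.85125 * 1565 * 0.0017 ≈ 295040 N (5 s.f.)

295040 N


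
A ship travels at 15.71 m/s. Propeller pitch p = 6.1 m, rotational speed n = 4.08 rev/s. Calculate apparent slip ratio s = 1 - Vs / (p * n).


Formula: s = 1 - Vs / (p * n)
Step 1 — p * n = 6.1 * 4.08 = 24.888
Step 2 — Vs / (p*n) = 15.71 / 24.888 = 0.631228 (6 d.p.)
Step 3 — s = 1 - 0.631228 = 0.368772

0.368772


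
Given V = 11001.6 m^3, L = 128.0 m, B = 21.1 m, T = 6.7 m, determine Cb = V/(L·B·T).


Formula: Cb = V / (L * B * T)
Step 1 — L * B * T = 128.0 * 21.1 * 6.7 = 18095.36 m^3
Step 2 — Cb = 11001.6 / 18095.36 ≈ 0.60798 (5 s.f.)

0.60798


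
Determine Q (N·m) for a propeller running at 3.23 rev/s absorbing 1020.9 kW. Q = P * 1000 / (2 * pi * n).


Formula: Q = P_W / (2 * pi * n)
Step 1 — P_W = 1020.9 kW * 1000 = 1020900.0 W
Step 2 — 2 * pi * n = 2 * pi * 3.23 = 20.294689
Step 3 — Q = 1020900.0 / 20.294689 ≈ 50304 N·m (5 s.f.)

50304 N·m


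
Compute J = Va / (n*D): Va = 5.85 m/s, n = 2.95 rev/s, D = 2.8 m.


Formula: J = Va / (n * D)
Step 1 — n * D = 2.95 * 2.8 = 8.26
Step 2 — J = 5.85 / 8.26 ≈ 0.70823 (5 s.f.)

0.70823


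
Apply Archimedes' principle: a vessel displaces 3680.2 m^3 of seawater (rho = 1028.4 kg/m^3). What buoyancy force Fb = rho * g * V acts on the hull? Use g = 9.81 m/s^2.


Formula: Fb = rho * g * V
Substituting: Fb = 1028.4 * 9.81 * 3680.2
Intermediate: 1028.4 * 9.81 = 10088.604
Result: Fb = 10088.604 * 3680.2 ≈ 37128000 N (5 s.f.)

37128000 N


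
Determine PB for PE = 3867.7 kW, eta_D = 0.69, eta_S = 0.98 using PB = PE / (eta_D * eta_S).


Formula: PB = PE / (eta_D * eta_S)
Step 1 — combined efficiency = eta_D * eta_S = 0.69 * 0.98 = 0.6762
Step 2 — PB = 3867.7 / 0.6762 ≈ 5719.8 kW (5 s.f.)

5719.8 kW


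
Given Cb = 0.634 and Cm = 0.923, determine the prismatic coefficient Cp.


Formula: Cp = Cb / Cm
Substituting: Cp = 0.634 / 0.923
Result: Cp ≈ 0.68689 (5 s.f.)

0.68689


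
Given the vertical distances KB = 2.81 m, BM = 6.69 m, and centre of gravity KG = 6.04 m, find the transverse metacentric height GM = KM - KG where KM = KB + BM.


Formula: GM = KB + BM - KG
Step 1 — KM = KB + BM = 2.81 + 6.69 = 9.5 m
Step 2 — GM = KM - KG = 9.5 - 6.04 = 3.46 m

3.46 m


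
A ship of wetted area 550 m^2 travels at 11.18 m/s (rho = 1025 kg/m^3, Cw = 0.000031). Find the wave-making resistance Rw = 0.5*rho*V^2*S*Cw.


Formula: Rw = 0.5 * rho * V^2 * S * Cw
Step 1 — V^2 = 11.18^2 = 124.9924
Step 2 — 0.5 * rho * V^2 = 0.5 * 1025 * 124.9924 = 64058.605
Step 3 — Rw = 64058.605 * 550 * 0.000031 ≈ 1092.2 N (5 s.f.)

1092.2 N


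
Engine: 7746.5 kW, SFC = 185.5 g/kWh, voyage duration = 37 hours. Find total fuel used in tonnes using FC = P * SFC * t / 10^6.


Formula: FC (tonnes) = P * SFC * t / 1,000,000
Step 1 — P * SFC * t = 7746.5 * 185.5 * 37 = 53168102.75 g
Step 2 — FC (tonnes) = 53168102.75 / 1,000,000 ≈ 53.168 tonnes (5 s.f.)

53.168 tonnes


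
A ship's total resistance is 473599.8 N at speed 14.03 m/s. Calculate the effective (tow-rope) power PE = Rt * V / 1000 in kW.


Formula: PE = Rt * V / 1000 (kW)
Step 1 — PE (W) = 473599.8 * 14.03 = 6644605.194 W
Step 2 — PE (kW) = 6644605.194 / 1000 ≈ 6644.6 kW (5 s.f.)

6644.6 kW


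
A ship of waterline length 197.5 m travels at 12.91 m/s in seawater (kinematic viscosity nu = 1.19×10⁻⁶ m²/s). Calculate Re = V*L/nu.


Formula: Re = V * L / nu
Step 1 — V * L = 12.91 * 197.5 = 2549.725 m^2/s
Step 2 — Re = 2549.725 / 1.19e-6 = 2.14e+09

2.14e+09


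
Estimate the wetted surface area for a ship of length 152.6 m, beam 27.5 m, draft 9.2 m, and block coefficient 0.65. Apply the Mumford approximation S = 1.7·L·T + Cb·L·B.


Formula: S = 1.7*L*T + V/T with V = Cb*L*B*T, i.e. S = L * (1.7*T + Cb*B)
Step 1 — 1.7*T = 1.7 * 9.2 = 15.64 m
Step 2 — Cb*B = 0.65 * 27.5 = 17.875 m
Step 3 — 1.7*T + Cb*B = 15.64 + 17.875 = 33.515 m
Step 4 — S = 152.6 * 33.515 ≈ 5114.4 m^2 (5 s.f.)

5114.4 m^2


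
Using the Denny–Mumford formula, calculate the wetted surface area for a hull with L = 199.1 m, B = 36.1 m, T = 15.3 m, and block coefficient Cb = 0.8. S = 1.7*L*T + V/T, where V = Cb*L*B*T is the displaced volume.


Formula: S = 1.7*L*T + V/T with V = Cb*L*B*T, i.e. S = L * (1.7*T + Cb*B)
Step 1 — 1.7*T = 1.7 * 15.3 = 26.01 m
Step 2 — Cb*B = 0.8 * 36.1 = 28.88 m
Step 3 — 1.7*T + Cb*B = 26.01 + 28.88 = 54.89 m
Step 4 — S = 199.1 * 54.89 ≈ 10929 m^2 (5 s.f.)

10929 m^2


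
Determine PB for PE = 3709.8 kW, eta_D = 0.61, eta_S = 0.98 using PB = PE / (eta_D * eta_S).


Formula: PB = PE / (eta_D * eta_S)
Step 1 — combined efficiency = eta_D * eta_S = 0.61 * 0.98 = 0.5978
Step 2 — PB = 3709.8 / 0.5978 ≈ 6205.8 kW (5 s.f.)

6205.8 kW


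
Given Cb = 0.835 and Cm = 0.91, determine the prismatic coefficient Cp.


Formula: Cp = Cb / Cm
Substituting: Cp = 0.835 / 0.91
Result: Cp ≈ 0.91758 (5 s.f.)

0.91758


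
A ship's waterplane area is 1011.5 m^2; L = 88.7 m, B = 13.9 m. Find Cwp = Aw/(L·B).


Formula: Cwp = Aw / (L * B)
Step 1 — L * B = 88.7 * 13.9 = 1232.93 m^2
Step 2 — Cwp = 1011.5 / 1232.93 ≈ 0.82040 (5 s.f.)

0.82040


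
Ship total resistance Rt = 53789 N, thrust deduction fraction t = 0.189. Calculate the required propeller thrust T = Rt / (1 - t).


Formula: T = Rt / (1 - t)
Step 1 — (1 - t) = 1 - 0.189 = 0.811
Step 2 — T = 53789 / 0.811 ≈ 66324 N (5 s.f.)

66324 N


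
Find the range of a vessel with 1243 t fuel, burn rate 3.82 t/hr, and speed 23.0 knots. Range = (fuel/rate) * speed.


Formula: endurance = fuel / rate; range = endurance * speed
Step 1 — endurance = 1243 / 3.82 = 325.3927 hours
Step 2 — range = 325.3927 * 23.0 ≈ 7484.0 nautical miles (5 s.f.)

7484.0 NM


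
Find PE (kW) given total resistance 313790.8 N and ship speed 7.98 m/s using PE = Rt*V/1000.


Formula: PE = Rt * V / 1000 (kW)
Step 1 — PE (W) = 313790.8 * 7.98 = 2504050.584 W
Step 2 — PE (kW) = 2504050.584 / 1000 ≈ 2504.1 kW (5 s.f.)

2504.1 kW


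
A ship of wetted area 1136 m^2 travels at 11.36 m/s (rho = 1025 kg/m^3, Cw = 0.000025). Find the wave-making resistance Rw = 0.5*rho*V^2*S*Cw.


Formula: Rw = 0.5 * rho * V^2 * S * Cw
Step 1 — V^2 = 11.36^2 = 129.0496
Step 2 — 0.5 * rho * V^2 = 0.5 * 1025 * 129.0496 = 66137.92
Step 3 — Rw = 66137.92 * 1136 * 0.000025 ≈ 1878.3 N (5 s.f.)

1878.3 N


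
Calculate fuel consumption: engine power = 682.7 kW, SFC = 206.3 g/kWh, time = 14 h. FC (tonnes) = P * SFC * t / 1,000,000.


Formula: FC (tonnes) = P * SFC * t / 1,000,000
Step 1 — P * SFC * t = 682.7 * 206.3 * 14 = 1971774.14 g
Step 2 — FC (tonnes) = 1971774.14 / 1,000,000 ≈ 1.9718 tonnes (5 s.f.)

1.9718 tonnes


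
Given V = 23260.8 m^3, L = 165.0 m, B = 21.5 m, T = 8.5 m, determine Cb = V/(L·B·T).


Formula: Cb = V / (L * B * T)
Step 1 — L * B * T = 165.0 * 21.5 * 8.5 = 30153.75 m^3
Step 2 — Cb = 23260.8 / 30153.75 ≈ 0.77141 (5 s.f.)

0.77141


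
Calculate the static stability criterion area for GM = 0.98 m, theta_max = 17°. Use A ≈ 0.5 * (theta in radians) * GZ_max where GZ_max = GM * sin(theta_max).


Formula: GZ_max = GM * sin(theta); Area = 0.5 * theta_rad * GZ_max
Step 1 — GZ_max = 0.98 * sin(17°) = 0.98 * 0.292372 = 0.286525 m
Step 2 — theta_rad = 17 * pi/180 = 0.296706 rad
Step 3 — Area = 0.5 * 0.296706 * 0.286525 ≈ 0.042507 m·rad (5 s.f.)

0.042507 m·rad


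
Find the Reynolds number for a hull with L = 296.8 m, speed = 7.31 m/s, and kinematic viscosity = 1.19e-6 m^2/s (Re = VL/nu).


Formula: Re = V * L / nu
Step 1 — V * L = 7.31 * 296.8 = 2169.608 m^2/s
Step 2 — Re = 2169.608 / 1.19e-6 = 1.82e+09

1.82e+09


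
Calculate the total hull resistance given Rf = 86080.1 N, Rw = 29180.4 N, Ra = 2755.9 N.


Formula: Rt = Rf + Rw + Ra
Substituting: Rt = 86080.1 + 29180.4 + 2755.9
Result: Rt = 118016.4 N

118016.4 N


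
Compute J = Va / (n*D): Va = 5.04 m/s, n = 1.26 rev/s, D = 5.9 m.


Formula: J = Va / (n * D)
Step 1 — n * D = 1.26 * 5.9 = 7.434
Step 2 — J = 5.04 / 7.434 ≈ 0.67797 (5 s.f.)

0.67797


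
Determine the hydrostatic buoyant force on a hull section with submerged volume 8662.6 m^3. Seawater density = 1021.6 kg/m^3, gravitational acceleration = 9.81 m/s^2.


Formula: Fb = rho * g * V
Substituting: Fb = 1021.6 * 9.81 * 8662.6
Intermediate: 1021.6 * 9.81 = 10021.896
Result: Fb = 10021.896 * 8662.6 ≈ 86816000 N (5 s.f.)

86816000 N


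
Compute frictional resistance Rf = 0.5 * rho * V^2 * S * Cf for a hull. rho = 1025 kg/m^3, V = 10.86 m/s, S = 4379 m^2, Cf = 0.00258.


Formula: Rf = 0.5 * rho * V^2 * S * Cf
Step 1 — V^2 = 10.86^2 = 117.9396
Step 2 — 0.5 * rho * V^2 = 0.5 * 1025 * 117.9396 = 60444.045
Step 3 — Rf = 60444.045 * 4379 * 0.00258 ≈ 682890 N (5 s.f.)

682890 N


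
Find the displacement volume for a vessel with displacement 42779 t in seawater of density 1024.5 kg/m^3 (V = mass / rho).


Formula: V = mass / rho
Step 1 — convert tonnes to kg: 42779 t * 1000 = 42779000 kg
Step 2 — V = 42779000 / 1024.5 ≈ 41756 m^3 (5 s.f.)

41756 m^3


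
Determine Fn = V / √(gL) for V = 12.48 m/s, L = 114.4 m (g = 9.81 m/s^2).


Formula: Fn = V / sqrt(g * L)
Step 1 — g * L = 9.81 * 114.4 = 1122.264
Step 2 — sqrt(g * L) = sqrt(1122.264) = 33.500209
Step 3 — Fn = 12.48 / 33.500209 ≈ 0.37253 (5 s.f.)

0.37253


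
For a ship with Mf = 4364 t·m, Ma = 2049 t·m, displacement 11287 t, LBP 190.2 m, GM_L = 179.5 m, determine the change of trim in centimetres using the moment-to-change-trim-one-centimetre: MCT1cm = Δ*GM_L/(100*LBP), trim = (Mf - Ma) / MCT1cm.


Formula: net trimming moment = Mf - Ma; MCT1cm = Δ*GM_L/(100*LBP); trim = net moment / MCT1cm
Step 1 — net trimming moment = 4364 - 2049 = 2315 t·m
Step 2 — MCT1cm = 11287 * 179.5 / (100 * 190.2) = 106.5203 t·m/cm
Step 3 — trim = 2315 / 106.5203 ≈ 21.733 cm (5 s.f.)

21.733 cm


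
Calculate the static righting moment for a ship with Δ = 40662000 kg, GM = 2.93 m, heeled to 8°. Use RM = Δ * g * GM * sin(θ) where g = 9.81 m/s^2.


Formula: GZ = GM * sin(theta); RM = disp * g * GZ
Step 1 — GZ = 2.93 * sin(8°) = 2.93 * 0.139173 = 0.407777 m
Step 2 — RM = 40662000 * 9.81 * 0.407777 ≈ 162660000 N·m (5 s.f.)

162660000 N·m


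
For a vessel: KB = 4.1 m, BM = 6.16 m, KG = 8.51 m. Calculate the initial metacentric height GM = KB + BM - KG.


Formula: GM = KB + BM - KG
Step 1 — KM = KB + BM = 4.1 + 6.16 = 10.26 m
Step 2 — GM = KM - KG = 10.26 - 8.51 = 1.75 m

1.75 m


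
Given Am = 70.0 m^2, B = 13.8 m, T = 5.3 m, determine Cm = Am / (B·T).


Formula: Cm = Am / (B * T)
Step 1 — B * T = 13.8 * 5.3 = 73.14 m^2
Step 2 — Cm = 70.0 / 73.14 ≈ 0.95707 (5 s.f.)

0.95707


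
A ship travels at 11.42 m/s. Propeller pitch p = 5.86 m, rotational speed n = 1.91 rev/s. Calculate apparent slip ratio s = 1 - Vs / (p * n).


Formula: s = 1 - Vs / (p * n)
Step 1 — p * n = 5.86 * 1.91 = 11.1926
Step 2 — Vs / (p*n) = 11.42 / 11.1926 = 1.020317 (6 d.p.)
Step 3 — s = 1 - 1.020317 = -0.020317

-0.020317


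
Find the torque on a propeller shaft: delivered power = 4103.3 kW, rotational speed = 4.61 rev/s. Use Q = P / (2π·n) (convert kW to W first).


Formula: Q = P_W / (2 * pi * n)
Step 1 — P_W = 4103.3 kW * 1000 = 4103300.0 W
Step 2 — 2 * pi * n = 2 * pi * 4.61 = 28.965484
Step 3 — Q = 4103300.0 / 28.965484 ≈ 141660 N·m (5 s.f.)

141660 N·m


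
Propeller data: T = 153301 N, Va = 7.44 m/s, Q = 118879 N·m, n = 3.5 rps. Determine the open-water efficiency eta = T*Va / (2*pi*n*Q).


Formula: eta = T * Va / (2 * pi * n * Q)
Step 1 — numerator = T * Va = 153301 * 7.44 = 1140559.44
Step 2 — 2 * pi * n = 2 * pi * 3.5 = 21.991149
Step 3 — denominator = 21.991149 * 118879 = 2614285.8
Step 4 — eta = 1140559.44 / 2614285.8 ≈ 0.43628 (5 s.f.)

0.43628


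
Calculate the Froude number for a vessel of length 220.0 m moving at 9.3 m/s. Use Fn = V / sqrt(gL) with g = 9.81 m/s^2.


Formula: Fn = V / sqrt(g * L)
Step 1 — g * L = 9.81 * 220.0 = 2158.2
Step 2 — sqrt(g * L) = sqrt(2158.2) = 46.456431
Step 3 — Fn = 9.3 / 46.456431 ≈ 0.20019 (5 s.f.)

0.20019


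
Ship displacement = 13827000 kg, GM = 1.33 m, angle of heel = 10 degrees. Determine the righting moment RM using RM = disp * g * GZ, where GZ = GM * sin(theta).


Formula: GZ = GM * sin(theta); RM = disp * g * GZ
Step 1 — GZ = 1.33 * sin(10°) = 1.33 * 0.173648 = 0.230952 m
Step 2 — RM = 13827000 * 9.81 * 0.230952 ≈ 31327000 N·m (5 s.f.)

31327000 N·m


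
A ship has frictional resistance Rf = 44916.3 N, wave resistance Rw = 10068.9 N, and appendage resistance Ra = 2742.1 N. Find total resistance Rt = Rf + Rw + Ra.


Formula: Rt = Rf + Rw + Ra
Substituting: Rt = 44916.3 + 10068.9 + 2742.1
Result: Rt = 57727.3 N

57727.3 N


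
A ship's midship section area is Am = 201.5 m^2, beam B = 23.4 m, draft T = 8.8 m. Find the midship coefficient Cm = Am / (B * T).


Formula: Cm = Am / (B * T)
Step 1 — B * T = 23.4 * 8.8 = 205.92 m^2
Step 2 — Cm = 201.5 / 205.92 ≈ 0.97854 (5 s.f.)

0.97854


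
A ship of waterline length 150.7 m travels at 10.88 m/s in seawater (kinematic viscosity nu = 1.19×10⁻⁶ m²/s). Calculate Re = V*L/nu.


Formula: Re = V * L / nu
Step 1 — V * L = 10.88 * 150.7 = 1639.616 m^2/s
Step 2 — Re = 1639.616 / 1.19e-6 = 1.38e+09

1.38e+09


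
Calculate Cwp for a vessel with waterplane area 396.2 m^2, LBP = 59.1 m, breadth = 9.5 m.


Formula: Cwp = Aw / (L * B)
Step 1 — L * B = 59.1 * 9.5 = 561.45 m^2
Step 2 — Cwp = 396.2 / 561.45 ≈ 0.70567 (5 s.f.)

0.70567


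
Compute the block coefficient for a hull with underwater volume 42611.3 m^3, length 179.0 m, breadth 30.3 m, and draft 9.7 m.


Formula: Cb = V / (L * B * T)
Step 1 — L * B * T = 179.0 * 30.3 * 9.7 = 52609.89 m^3
Step 2 — Cb = 42611.3 / 52609.89 ≈ 0.80995 (5 s.f.)

0.80995


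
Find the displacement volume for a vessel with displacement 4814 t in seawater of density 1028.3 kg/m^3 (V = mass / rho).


Formula: V = mass / rho
Step 1 — convert tonnes to kg: 4814 t * 1000 = 4814000 kg
Step 2 — V = 4814000 / 1028.3 ≈ 4681.5 m^3 (5 s.f.)

4681.5 m^3


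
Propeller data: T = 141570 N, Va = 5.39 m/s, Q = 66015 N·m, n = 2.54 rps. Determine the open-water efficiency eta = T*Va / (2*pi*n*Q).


Formula: eta = T * Va / (2 * pi * n * Q)
Step 1 — numerator = T * Va = 141570 * 5.39 = 763062.3
Step 2 — 2 * pi * n = 2 * pi * 2.54 = 15.959291
Step 3 — denominator = 15.959291 * 66015 = 1053552.6
Step 4 — eta = 763062.3 / 1053552.6 ≈ 0.72428 (5 s.f.)

0.72428


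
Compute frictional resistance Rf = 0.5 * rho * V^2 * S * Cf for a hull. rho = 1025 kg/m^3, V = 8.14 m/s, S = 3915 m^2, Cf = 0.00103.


Formula: Rf = 0.5 * rho * V^2 * S * Cf
Step 1 — V^2 = 8.14^2 = 66.2596
Step 2 — 0.5 * rho * V^2 = 0.5 * 1025 * 66.2596 = 33958.045
Step 3 — Rf = 33958.045 * 3915 * 0.00103 ≈ 136930 N (5 s.f.)

136930 N


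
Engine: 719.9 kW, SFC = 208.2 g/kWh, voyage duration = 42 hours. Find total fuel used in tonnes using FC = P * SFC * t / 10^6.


Formula: FC (tonnes) = P * SFC * t / 1,000,000
Step 1 — P * SFC * t = 719.9 * 208.2 * 42 = 6295093.56 g
Step 2 — FC (tonnes) = 6295093.56 / 1,000,000 ≈ 6.2951 tonnes (5 s.f.)

6.2951 tonnes


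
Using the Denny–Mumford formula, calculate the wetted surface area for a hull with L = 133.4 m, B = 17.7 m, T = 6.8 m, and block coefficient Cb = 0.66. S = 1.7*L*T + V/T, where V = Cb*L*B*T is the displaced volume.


Formula: S = 1.7*L*T + V/T with V = Cb*L*B*T, i.e. S = L * (1.7*T + Cb*B)
Step 1 — 1.7*T = 1.7 * 6.8 = 11.56 m
Step 2 — Cb*B = 0.66 * 17.7 = 11.682 m
Step 3 — 1.7*T + Cb*B = 11.56 + 11.682 = 23.242 m
Step 4 — S = 133.4 * 23.242 ≈ 3100.5 m^2 (5 s.f.)

3100.5 m^2


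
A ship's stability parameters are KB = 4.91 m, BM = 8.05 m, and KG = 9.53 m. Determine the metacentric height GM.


Formula: GM = KB + BM - KG
Step 1 — KM = KB + BM = 4.91 + 8.05 = 12.96 m
Step 2 — GM = KM - KG = 12.96 - 9.53 = 3.43 m

3.43 m


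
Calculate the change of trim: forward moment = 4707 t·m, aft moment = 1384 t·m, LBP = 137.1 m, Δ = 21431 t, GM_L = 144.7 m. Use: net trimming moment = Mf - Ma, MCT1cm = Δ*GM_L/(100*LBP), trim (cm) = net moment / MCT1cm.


Formula: net trimming moment = Mf - Ma; MCT1cm = Δ*GM_L/(100*LBP); trim = net moment / MCT1cm
Step 1 — net trimming moment = 4707 - 1384 = 3323 t·m
Step 2 — MCT1cm = 21431 * 144.7 / (100 * 137.1) = 226.1901 t·m/cm
Step 3 — trim = 3323 / 226.1901 ≈ 14.691 cm (5 s.f.)

14.691 cm


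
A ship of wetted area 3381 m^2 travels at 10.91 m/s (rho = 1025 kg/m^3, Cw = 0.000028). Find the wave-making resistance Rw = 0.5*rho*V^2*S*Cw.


Formula: Rw = 0.5 * rho * V^2 * S * Cw
Step 1 — V^2 = 10.91^2 = 119.0281
Step 2 — 0.5 * rho * V^2 = 0.5 * 1025 * 119.0281 = 61001.90125
Step 3 — Rw = 61001.90125 * 3381 * 0.000028 ≈ 5774.9 N (5 s.f.)

5774.9 N


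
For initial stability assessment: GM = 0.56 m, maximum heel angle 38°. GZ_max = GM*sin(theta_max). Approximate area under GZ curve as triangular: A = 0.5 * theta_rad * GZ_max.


Formula: GZ_max = GM * sin(theta); Area = 0.5 * theta_rad * GZ_max
Step 1 — GZ_max = 0.56 * sin(38°) = 0.56 * 0.615661 = 0.34477 m
Step 2 — theta_rad = 38 * pi/180 = 0.663225 rad
Step 3 — Area = 0.5 * 0.663225 * 0.34477 ≈ 0.11433 m·rad (5 s.f.)

0.11433 m·rad


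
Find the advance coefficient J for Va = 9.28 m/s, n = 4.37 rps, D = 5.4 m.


Formula: J = Va / (n * D)
Step 1 — n * D = 4.37 * 5.4 = 23.598
Step 2 — J = 9.28 / 23.598 ≈ 0.39325 (5 s.f.)

0.39325


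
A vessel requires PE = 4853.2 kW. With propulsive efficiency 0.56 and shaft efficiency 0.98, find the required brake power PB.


Formula: PB = PE / (eta_D * eta_S)
Step 1 — combined efficiency = eta_D * eta_S = 0.56 * 0.98 = 0.5488
Step 2 — PB = 4853.2 / 0.5488 ≈ 8843.3 kW (5 s.f.)

8843.3 kW


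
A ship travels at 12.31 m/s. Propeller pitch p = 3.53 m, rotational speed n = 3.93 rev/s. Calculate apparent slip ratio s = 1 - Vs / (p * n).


Formula: s = 1 - Vs / (p * n)
Step 1 — p * n = 3.53 * 3.93 = 13.8729
Step 2 — Vs / (p*n) = 12.31 / 13.8729 = 0.887342 (6 d.p.)
Step 3 — s = 1 - 0.887342 = 0.112658

0.112658


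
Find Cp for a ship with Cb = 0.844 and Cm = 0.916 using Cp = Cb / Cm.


Formula: Cp = Cb / Cm
Substituting: Cp = 0.844 / 0.916
Result: Cp ≈ 0.92140 (5 s.f.)

0.92140


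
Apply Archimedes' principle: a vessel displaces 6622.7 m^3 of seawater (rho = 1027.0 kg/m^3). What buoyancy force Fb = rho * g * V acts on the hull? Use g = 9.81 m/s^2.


Formula: Fb = rho * g * V
Substituting: Fb = 1027.0 * 9.81 * 6622.7
Intermediate: 1027.0 * 9.81 = 10074.87
Result: Fb = 10074.87 * 6622.7 ≈ 66723000 N (5 s.f.)

66723000 N


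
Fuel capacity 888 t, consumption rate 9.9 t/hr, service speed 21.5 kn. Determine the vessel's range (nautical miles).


Formula: endurance = fuel / rate; range = endurance * speed
Step 1 — endurance = 888 / 9.9 = 89.697 hours
Step 2 — range = 89.697 * 21.5 ≈ 1928.5 nautical miles (5 s.f.)

1928.5 NM


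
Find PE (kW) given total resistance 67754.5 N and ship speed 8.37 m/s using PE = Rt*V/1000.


Formula: PE = Rt * V / 1000 (kW)
Step 1 — PE (W) = 67754.5 * 8.37 = 567105.165 W
Step 2 — PE (kW) = 567105.165 / 1000 ≈ 567.11 kW (5 s.f.)

567.11 kW


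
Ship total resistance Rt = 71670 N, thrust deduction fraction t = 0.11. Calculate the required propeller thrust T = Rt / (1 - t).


Formula: T = Rt / (1 - t)
Step 1 — (1 - t) = 1 - 0.11 = 0.89
Step 2 — T = 71670 / 0.89 ≈ 80528 N (5 s.f.)

80528 N


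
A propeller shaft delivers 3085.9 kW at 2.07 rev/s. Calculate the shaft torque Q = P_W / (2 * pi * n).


Formula: Q = P_W / (2 * pi * n)
Step 1 — P_W = 3085.9 kW * 1000 = 3085900.0 W
Step 2 — 2 * pi * n = 2 * pi * 2.07 = 13.006194
Step 3 — Q = 3085900.0 / 13.006194 ≈ 237260 N·m (5 s.f.)

237260 N·m


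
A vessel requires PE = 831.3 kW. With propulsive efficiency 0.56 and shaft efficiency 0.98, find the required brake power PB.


Formula: PB = PE / (eta_D * eta_S)
Step 1 — combined efficiency = eta_D * eta_S = 0.56 * 0.98 = 0.5488
Step 2 — PB = 831.3 / 0.5488 ≈ 1514.8 kW (5 s.f.)

1514.8 kW


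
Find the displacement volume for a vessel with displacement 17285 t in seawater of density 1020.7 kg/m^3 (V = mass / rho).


Formula: V = mass / rho
Step 1 — convert tonnes to kg: 17285 t * 1000 = 17285000 kg
Step 2 — V = 17285000 / 1020.7 ≈ 16934 m^3 (5 s.f.)

16934 m^3


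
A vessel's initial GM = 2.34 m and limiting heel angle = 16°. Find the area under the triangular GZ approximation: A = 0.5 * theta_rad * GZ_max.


Formula: GZ_max = GM * sin(theta); Area = 0.5 * theta_rad * GZ_max
Step 1 — GZ_max = 2.34 * sin(16°) = 2.34 * 0.275637 = 0.644991 m
Step 2 — theta_rad = 16 * pi/180 = 0.279253 rad
Step 3 — Area = 0.5 * 0.279253 * 0.644991 ≈ 0.090058 m·rad (5 s.f.)

0.090058 m·rad


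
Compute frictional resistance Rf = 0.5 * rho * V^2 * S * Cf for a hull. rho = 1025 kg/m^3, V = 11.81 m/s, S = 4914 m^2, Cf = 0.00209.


Formula: Rf = 0.5 * rho * V^2 * S * Cf
Step 1 — V^2 = 11.81^2 = 139.4761
Step 2 — 0.5 * rho * V^2 = 0.5 * 1025 * 139.4761 = 71481.50125
Step 3 — Rf = 71481.50125 * 4914 * 0.00209 ≈ 734130 N (5 s.f.)

734130 N


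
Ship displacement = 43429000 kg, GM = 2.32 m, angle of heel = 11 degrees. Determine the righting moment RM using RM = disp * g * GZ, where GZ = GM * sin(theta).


Formula: GZ = GM * sin(theta); RM = disp * g * GZ
Step 1 — GZ = 2.32 * sin(11°) = 2.32 * 0.190809 = 0.442677 m
Step 2 — RM = 43429000 * 9.81 * 0.442677 ≈ 188600000 N·m (5 s.f.)

188600000 N·m


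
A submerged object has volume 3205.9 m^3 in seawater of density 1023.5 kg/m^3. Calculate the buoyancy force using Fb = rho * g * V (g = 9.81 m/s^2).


Formula: Fb = rho * g * V
Substituting: Fb = 1023.5 * 9.81 * 3205.9
Intermediate: 1023.5 * 9.81 = 10040.535
Result: Fb = 10040.535 * 3205.9 ≈ 32189000 N (5 s.f.)

32189000 N


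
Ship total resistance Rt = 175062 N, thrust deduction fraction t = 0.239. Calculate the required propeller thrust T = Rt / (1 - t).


Formula: T = Rt / (1 - t)
Step 1 — (1 - t) = 1 - 0.239 = 0.761
Step 2 — T = 175062 / 0.761 ≈ 230040 N (5 s.f.)

230040 N


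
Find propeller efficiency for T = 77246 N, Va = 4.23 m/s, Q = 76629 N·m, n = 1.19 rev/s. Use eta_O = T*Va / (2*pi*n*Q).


Formula: eta = T * Va / (2 * pi * n * Q)
Step 1 — numerator = T * Va = 77246 * 4.23 = 326750.58
Step 2 — 2 * pi * n = 2 * pi * 1.19 = 7.476991
Step 3 — denominator = 7.476991 * 76629 = 572954.34
Step 4 — eta = 326750.58 / 572954.34 ≈ 0.57029 (5 s.f.)

0.57029


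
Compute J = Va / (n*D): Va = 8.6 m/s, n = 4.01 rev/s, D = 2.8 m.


Formula: J = Va / (n * D)
Step 1 — n * D = 4.01 * 2.8 = 11.228
Step 2 — J = 8.6 / 11.228 ≈ 0.76594 (5 s.f.)

0.76594


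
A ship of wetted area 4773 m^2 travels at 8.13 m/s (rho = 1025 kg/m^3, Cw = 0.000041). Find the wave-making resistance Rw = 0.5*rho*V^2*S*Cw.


Formula: Rw = 0.5 * rho * V^2 * S * Cw
Step 1 — V^2 = 8.13^2 = 66.0969
Step 2 — 0.5 * rho * V^2 = 0.5 * 1025 * 66.0969 = 33874.66125
Step 3 — Rw = 33874.66125 * 4773 * 0.000041 ≈ 6629.0 N (5 s.f.)

6629.0 N


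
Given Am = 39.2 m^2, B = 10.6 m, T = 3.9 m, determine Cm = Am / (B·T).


Formula: Cm = Am / (B * T)
Step 1 — B * T = 10.6 * 3.9 = 41.34 m^2
Step 2 — Cm = 39.2 / 41.34 ≈ 0.94823 (5 s.f.)

0.94823


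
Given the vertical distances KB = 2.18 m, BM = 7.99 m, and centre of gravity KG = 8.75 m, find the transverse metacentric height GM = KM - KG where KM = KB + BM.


Formula: GM = KB + BM - KG
Step 1 — KM = KB + BM = 2.18 + 7.99 = 10.17 m
Step 2 — GM = KM - KG = 10.17 - 8.75 = 1.42 m

1.42 m


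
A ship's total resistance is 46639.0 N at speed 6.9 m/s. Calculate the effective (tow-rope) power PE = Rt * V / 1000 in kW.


Formula: PE = Rt * V / 1000 (kW)
Step 1 — PE (W) = 46639.0 * 6.9 = 321809.1 W
Step 2 — PE (kW) = 321809.1 / 1000 ≈ 321.81 kW (5 s.f.)

321.81 kW


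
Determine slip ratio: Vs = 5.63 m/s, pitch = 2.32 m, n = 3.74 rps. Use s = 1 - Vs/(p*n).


Formula: s = 1 - Vs / (p * n)
Step 1 — p * n = 2.32 * 3.74 = 8.6768
Step 2 — Vs / (p*n) = 5.63 / 8.6768 = 0.648857 (6 d.p.)
Step 3 — s = 1 - 0.648857 = 0.351143

0.351143


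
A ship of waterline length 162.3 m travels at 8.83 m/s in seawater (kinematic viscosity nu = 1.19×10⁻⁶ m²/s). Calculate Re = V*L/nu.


Formula: Re = V * L / nu
Step 1 — V * L = 8.83 * 162.3 = 1433.109 m^2/s
Step 2 — Re = 1433.109 / 1.19e-6 = 1.20e+09

1.20e+09


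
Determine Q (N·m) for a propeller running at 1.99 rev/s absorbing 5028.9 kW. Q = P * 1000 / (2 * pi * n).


Formula: Q = P_W / (2 * pi * n)
Step 1 — P_W = 5028.9 kW * 1000 = 5028900.0 W
Step 2 — 2 * pi * n = 2 * pi * 1.99 = 12.503539
Step 3 — Q = 5028900.0 / 12.503539 ≈ 402200 N·m (5 s.f.)

402200 N·m


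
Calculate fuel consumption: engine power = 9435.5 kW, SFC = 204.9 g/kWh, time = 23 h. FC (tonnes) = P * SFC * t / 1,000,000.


Formula: FC (tonnes) = P * SFC * t / 1,000,000
Step 1 — P * SFC * t = 9435.5 * 204.9 * 23 = 44466680.85 g
Step 2 — FC (tonnes) = 44466680.85 / 1,000,000 ≈ 44.467 tonnes (5 s.f.)

44.467 tonnes


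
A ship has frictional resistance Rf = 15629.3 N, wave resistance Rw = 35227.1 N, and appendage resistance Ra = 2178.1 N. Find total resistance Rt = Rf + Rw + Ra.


Formula: Rt = Rf + Rw + Ra
Substituting: Rt = 15629.3 + 35227.1 + 2178.1
Result: Rt = 53034.5 N

53034.5 N


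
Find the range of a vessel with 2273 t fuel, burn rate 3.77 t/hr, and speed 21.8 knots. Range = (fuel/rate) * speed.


Formula: endurance = fuel / rate; range = endurance * speed
Step 1 — endurance = 2273 / 3.77 = 602.9178 hours
Step 2 — range = 602.9178 * 21.8 ≈ 13144 nautical miles (5 s.f.)

13144 NM


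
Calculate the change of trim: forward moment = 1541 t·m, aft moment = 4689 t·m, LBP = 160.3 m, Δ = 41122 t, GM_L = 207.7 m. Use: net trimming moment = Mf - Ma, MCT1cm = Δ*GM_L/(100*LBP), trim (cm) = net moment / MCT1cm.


Formula: net trimming moment = Mf - Ma; MCT1cm = Δ*GM_L/(100*LBP); trim = net moment / MCT1cm
Step 1 — net trimming moment = 1541 - 4689 = -3148 t·m
Step 2 — MCT1cm = 41122 * 207.7 / (100 * 160.3) = 532.8159 t·m/cm
Step 3 — trim = -3148 / 532.8159 ≈ -5.9082 cm (5 s.f.)

-5.9082 cm


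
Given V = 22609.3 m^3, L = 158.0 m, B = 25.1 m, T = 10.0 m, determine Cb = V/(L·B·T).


Formula: Cb = V / (L * B * T)
Step 1 — L * B * T = 158.0 * 25.1 * 10.0 = 39658.0 m^3
Step 2 — Cb = 22609.3 / 39658.0 ≈ 0.57011 (5 s.f.)

0.57011


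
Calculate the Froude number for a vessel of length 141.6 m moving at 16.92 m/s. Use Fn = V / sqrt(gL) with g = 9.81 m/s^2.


Formula: Fn = V / sqrt(g * L)
Step 1 — g * L = 9.81 * 141.6 = 1389.096
Step 2 — sqrt(g * L) = sqrt(1389.096) = 37.270578
Step 3 — Fn = 16.92 / 37.270578 ≈ 0.45398 (5 s.f.)

0.45398


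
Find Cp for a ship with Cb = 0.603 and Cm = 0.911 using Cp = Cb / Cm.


Formula: Cp = Cb / Cm
Substituting: Cp = 0.603 / 0.911
Result: Cp ≈ 0.66191 (5 s.f.)

0.66191


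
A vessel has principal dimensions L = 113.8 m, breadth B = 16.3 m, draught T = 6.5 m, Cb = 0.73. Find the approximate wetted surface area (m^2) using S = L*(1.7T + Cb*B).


Formula: S = 1.7*L*T + V/T with V = Cb*L*B*T, i.e. S = L * (1.7*T + Cb*B)
Step 1 — 1.7*T = 1.7 * 6.5 = 11.05 m
Step 2 — Cb*B = 0.73 * 16.3 = 11.899 m
Step 3 — 1.7*T + Cb*B = 11.05 + 11.899 = 22.949 m
Step 4 — S = 113.8 * 22.949 ≈ 2611.6 m^2 (5 s.f.)

2611.6 m^2


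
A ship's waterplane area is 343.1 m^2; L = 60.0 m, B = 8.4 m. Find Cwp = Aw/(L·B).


Formula: Cwp = Aw / (L * B)
Step 1 — L * B = 60.0 * 8.4 = 504.0 m^2
Step 2 — Cwp = 343.1 / 504.0 ≈ 0.68075 (5 s.f.)

0.68075


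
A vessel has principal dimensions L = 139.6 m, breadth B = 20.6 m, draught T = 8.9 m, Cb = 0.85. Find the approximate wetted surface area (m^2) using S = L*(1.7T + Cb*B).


Formula: S = 1.7*L*T + V/T with V = Cb*L*B*T, i.e. S = L * (1.7*T + Cb*B)
Step 1 — 1.7*T = 1.7 * 8.9 = 15.13 m
Step 2 — Cb*B = 0.85 * 20.6 = 17.51 m
Step 3 — 1.7*T + Cb*B = 15.13 + 17.51 = 32.64 m
Step 4 — S = 139.6 * 32.64 ≈ 4556.5 m^2 (5 s.f.)

4556.5 m^2


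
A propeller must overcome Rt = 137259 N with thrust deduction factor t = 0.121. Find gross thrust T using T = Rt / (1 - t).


Formula: T = Rt / (1 - t)
Step 1 — (1 - t) = 1 - 0.121 = 0.879
Step 2 — T = 137259 / 0.879 ≈ 156150 N (5 s.f.)

156150 N


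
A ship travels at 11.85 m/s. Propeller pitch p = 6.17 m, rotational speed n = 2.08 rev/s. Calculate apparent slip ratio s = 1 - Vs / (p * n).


Formula: s = 1 - Vs / (p * n)
Step 1 — p * n = 6.17 * 2.08 = 12.8336
Step 2 — Vs / (p*n) = 11.85 / 12.8336 = 0.923357 (6 d.p.)
Step 3 — s = 1 - 0.923357 = 0.076643

0.076643


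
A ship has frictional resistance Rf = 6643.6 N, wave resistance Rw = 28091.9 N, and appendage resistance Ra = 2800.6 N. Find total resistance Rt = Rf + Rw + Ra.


Formula: Rt = Rf + Rw + Ra
Substituting: Rt = 6643.6 + 28091.9 + 2800.6
Result: Rt = 37536.1 N

37536.1 N


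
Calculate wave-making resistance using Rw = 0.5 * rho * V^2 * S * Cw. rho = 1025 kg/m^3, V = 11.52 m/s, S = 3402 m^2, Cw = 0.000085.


Formula: Rw = 0.5 * rho * V^2 * S * Cw
Step 1 — V^2 = 11.52^2 = 132.7104
Step 2 — 0.5 * rho * V^2 = 0.5 * 1025 * 132.7104 = 68014.08
Step 3 — Rw = 68014.08 * 3402 * 0.000085 ≈ 19668 N (5 s.f.)

19668 N


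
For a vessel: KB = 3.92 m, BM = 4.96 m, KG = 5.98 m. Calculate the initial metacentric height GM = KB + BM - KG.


Formula: GM = KB + BM - KG
Step 1 — KM = KB + BM = 3.92 + 4.96 = 8.88 m
Step 2 — GM = KM - KG = 8.88 - 5.98 = 2.9 m

2.9 m


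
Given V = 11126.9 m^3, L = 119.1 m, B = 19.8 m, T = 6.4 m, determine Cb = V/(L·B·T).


Formula: Cb = V / (L * B * T)
Step 1 — L * B * T = 119.1 * 19.8 * 6.4 = 15092.352 m^3
Step 2 — Cb = 11126.9 / 15092.352 ≈ 0.73725 (5 s.f.)

0.73725


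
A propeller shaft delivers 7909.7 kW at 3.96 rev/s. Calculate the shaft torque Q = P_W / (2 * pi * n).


Formula: Q = P_W / (2 * pi * n)
Step 1 — P_W = 7909.7 kW * 1000 = 7909700.0 W
Step 2 — 2 * pi * n = 2 * pi * 3.96 = 24.881414
Step 3 — Q = 7909700.0 / 24.881414 ≈ 317900 N·m (5 s.f.)

317900 N·m


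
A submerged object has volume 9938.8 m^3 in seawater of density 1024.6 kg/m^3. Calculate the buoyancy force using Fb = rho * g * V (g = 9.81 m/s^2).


Formula: Fb = rho * g * V
Substituting: Fb = 1024.6 * 9.81 * 9938.8
Intermediate: 1024.6 * 9.81 = 10051.326
Result: Fb = 10051.326 * 9938.8 ≈ 99898000 N (5 s.f.)

99898000 N


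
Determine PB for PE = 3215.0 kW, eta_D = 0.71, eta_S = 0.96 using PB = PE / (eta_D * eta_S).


Formula: PB = PE / (eta_D * eta_S)
Step 1 — combined efficiency = eta_D * eta_S = 0.71 * 0.96 = 0.6816
Step 2 — PB = 3215.0 / 0.6816 ≈ 4716.8 kW (5 s.f.)

4716.8 kW


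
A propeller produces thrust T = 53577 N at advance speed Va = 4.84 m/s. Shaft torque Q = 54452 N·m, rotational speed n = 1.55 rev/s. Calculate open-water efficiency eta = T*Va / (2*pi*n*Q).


Formula: eta = T * Va / (2 * pi * n * Q)
Step 1 — numerator = T * Va = 53577 * 4.84 = 259312.68
Step 2 — 2 * pi * n = 2 * pi * 1.55 = 9.738937
Step 3 — denominator = 9.738937 * 54452 = 530304.6
Step 4 — eta = 259312.68 / 530304.6 ≈ 0.48899 (5 s.f.)

0.48899


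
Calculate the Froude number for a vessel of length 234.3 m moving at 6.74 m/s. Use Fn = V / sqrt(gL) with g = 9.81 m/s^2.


Formula: Fn = V / sqrt(g * L)
Step 1 — g * L = 9.81 * 234.3 = 2298.483
Step 2 — sqrt(g * L) = sqrt(2298.483) = 47.942497
Step 3 — Fn = 6.74 / 47.942497 ≈ 0.14059 (5 s.f.)

0.14059


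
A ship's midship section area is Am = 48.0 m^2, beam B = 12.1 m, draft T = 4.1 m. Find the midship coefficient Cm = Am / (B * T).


Formula: Cm = Am / (B * T)
Step 1 — B * T = 12.1 * 4.1 = 49.61 m^2
Step 2 — Cm = 48.0 / 49.61 ≈ 0.96755 (5 s.f.)

0.96755


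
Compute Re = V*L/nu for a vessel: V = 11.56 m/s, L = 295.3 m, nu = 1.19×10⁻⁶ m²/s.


Formula: Re = V * L / nu
Step 1 — V * L = 11.56 * 295.3 = 3413.668 m^2/s
Step 2 — Re = 3413.668 / 1.19e-6 = 2.87e+09

2.87e+09


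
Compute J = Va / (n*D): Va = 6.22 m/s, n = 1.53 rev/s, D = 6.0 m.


Formula: J = Va / (n * D)
Step 1 — n * D = 1.53 * 6.0 = 9.18
Step 2 — J = 6.22 / 9.18 ≈ 0.67756 (5 s.f.)

0.67756


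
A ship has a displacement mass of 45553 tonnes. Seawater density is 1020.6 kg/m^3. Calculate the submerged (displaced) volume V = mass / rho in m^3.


Formula: V = mass / rho
Step 1 — convert tonnes to kg: 45553 t * 1000 = 45553000 kg
Step 2 — V = 45553000 / 1020.6 ≈ 44634 m^3 (5 s.f.)

44634 m^3


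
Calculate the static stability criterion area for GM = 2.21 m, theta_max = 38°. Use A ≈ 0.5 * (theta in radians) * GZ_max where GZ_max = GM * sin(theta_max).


Formula: GZ_max = GM * sin(theta); Area = 0.5 * theta_rad * GZ_max
Step 1 — GZ_max = 2.21 * sin(38°) = 2.21 * 0.615661 = 1.360611 m
Step 2 — theta_rad = 38 * pi/180 = 0.663225 rad
Step 3 — Area = 0.5 * 0.663225 * 1.360611 ≈ 0.45120 m·rad (5 s.f.)

0.45120 m·rad


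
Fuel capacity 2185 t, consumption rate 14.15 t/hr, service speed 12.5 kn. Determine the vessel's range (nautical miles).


Formula: endurance = fuel / rate; range = endurance * speed
Step 1 — endurance = 2185 / 14.15 = 154.417 hours
Step 2 — range = 154.417 * 12.5 ≈ 1930.2 nautical miles (5 s.f.)

1930.2 NM


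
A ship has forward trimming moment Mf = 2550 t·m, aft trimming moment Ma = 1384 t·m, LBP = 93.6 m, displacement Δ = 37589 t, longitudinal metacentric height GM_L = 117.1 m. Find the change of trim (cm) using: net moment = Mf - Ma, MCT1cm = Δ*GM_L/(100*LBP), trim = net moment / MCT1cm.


Formula: net trimming moment = Mf - Ma; MCT1cm = Δ*GM_L/(100*LBP); trim = net moment / MCT1cm
Step 1 — net trimming moment = 2550 - 1384 = 1166 t·m
Step 2 — MCT1cm = 37589 * 117.1 / (100 * 93.6) = 470.2641 t·m/cm
Step 3 — trim = 1166 / 470.2641 ≈ 2.4795 cm (5 s.f.)

2.4795 cm


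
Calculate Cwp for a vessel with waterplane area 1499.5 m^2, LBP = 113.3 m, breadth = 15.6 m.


Formula: Cwp = Aw / (L * B)
Step 1 — L * B = 113.3 * 15.6 = 1767.48 m^2
Step 2 — Cwp = 1499.5 / 1767.48 ≈ 0.84838 (5 s.f.)

0.84838


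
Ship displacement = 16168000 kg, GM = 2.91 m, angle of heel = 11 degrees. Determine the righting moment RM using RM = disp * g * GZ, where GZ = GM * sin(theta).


Formula: GZ = GM * sin(theta); RM = disp * g * GZ
Step 1 — GZ = 2.91 * sin(11°) = 2.91 * 0.190809 = 0.555254 m
Step 2 — RM = 16168000 * 9.81 * 0.555254 ≈ 88068000 N·m (5 s.f.)

88068000 N·m


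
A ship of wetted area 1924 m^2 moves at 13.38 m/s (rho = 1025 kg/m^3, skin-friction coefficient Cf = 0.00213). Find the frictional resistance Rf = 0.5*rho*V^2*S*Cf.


Formula: Rf = 0.5 * rho * V^2 * S * Cf
Step 1 — V^2 = 13.38^2 = 179.0244
Step 2 — 0.5 * rho * V^2 = 0.5 * 1025 * 179.0244 = 91750.005
Step 3 — Rf = 91750.005 * 1924 * 0.00213 ≈ 376000 N (5 s.f.)

376000 N


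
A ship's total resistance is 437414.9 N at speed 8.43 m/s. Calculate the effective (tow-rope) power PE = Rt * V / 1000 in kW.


Formula: PE = Rt * V / 1000 (kW)
Step 1 — PE (W) = 437414.9 * 8.43 = 3687407.607 W
Step 2 — PE (kW) = 3687407.607 / 1000 ≈ 3687.4 kW (5 s.f.)

3687.4 kW


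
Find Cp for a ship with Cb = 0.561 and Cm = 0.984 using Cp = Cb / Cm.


Formula: Cp = Cb / Cm
Substituting: Cp = 0.561 / 0.984
Result: Cp ≈ 0.57012 (5 s.f.)

0.57012


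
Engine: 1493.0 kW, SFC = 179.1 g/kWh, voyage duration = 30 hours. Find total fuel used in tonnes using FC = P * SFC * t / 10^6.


Formula: FC (tonnes) = P * SFC * t / 1,000,000
Step 1 — P * SFC * t = 1493.0 * 179.1 * 30 = 8021889.0 g
Step 2 — FC (tonnes) = 8021889.0 / 1,000,000 ≈ 8.0219 tonnes (5 s.f.)

8.0219 tonnes


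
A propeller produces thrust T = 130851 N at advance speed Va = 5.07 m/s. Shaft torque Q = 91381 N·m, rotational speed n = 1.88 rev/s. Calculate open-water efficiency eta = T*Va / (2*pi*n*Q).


Formula: eta = T * Va / (2 * pi * n * Q)
Step 1 — numerator = T * Va = 130851 * 5.07 = 663414.57
Step 2 — 2 * pi * n = 2 * pi * 1.88 = 11.812388
Step 3 — denominator = 11.812388 * 91381 = 1079427.83
Step 4 — eta = 663414.57 / 1079427.83 ≈ 0.61460 (5 s.f.)

0.61460


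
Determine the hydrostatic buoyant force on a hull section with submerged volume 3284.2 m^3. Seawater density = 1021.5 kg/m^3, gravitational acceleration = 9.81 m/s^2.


Formula: Fb = rho * g * V
Substituting: Fb = 1021.5 * 9.81 * 3284.2
Intermediate: 1021.5 * 9.81 = 10020.915
Result: Fb = 10020.915 * 3284.2 ≈ 32911000 N (5 s.f.)

32911000 N


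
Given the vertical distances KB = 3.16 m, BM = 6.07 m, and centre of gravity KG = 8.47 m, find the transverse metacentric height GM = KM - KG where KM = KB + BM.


Formula: GM = KB + BM - KG
Step 1 — KM = KB + BM = 3.16 + 6.07 = 9.23 m
Step 2 — GM = KM - KG = 9.23 - 8.47 = 0.76 m

0.76 m


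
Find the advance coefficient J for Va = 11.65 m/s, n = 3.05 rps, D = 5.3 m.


Formula: J = Va / (n * D)
Step 1 — n * D = 3.05 * 5.3 = 16.165
Step 2 — J = 11.65 / 16.165 ≈ 0.72069 (5 s.f.)

0.72069


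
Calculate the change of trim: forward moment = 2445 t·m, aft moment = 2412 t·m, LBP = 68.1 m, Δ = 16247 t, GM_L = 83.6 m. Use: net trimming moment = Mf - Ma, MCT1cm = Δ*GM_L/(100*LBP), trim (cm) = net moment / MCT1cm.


Formula: net trimming moment = Mf - Ma; MCT1cm = Δ*GM_L/(100*LBP); trim = net moment / MCT1cm
Step 1 — net trimming moment = 2445 - 2412 = 33 t·m
Step 2 — MCT1cm = 16247 * 83.6 / (100 * 68.1) = 199.4492 t·m/cm
Step 3 — trim = 33 / 199.4492 ≈ 0.16546 cm (5 s.f.)

0.16546 cm


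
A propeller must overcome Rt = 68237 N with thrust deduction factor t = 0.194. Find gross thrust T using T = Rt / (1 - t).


Formula: T = Rt / (1 - t)
Step 1 — (1 - t) = 1 - 0.194 = 0.806
Step 2 — T = 68237 / 0.806 ≈ 84661 N (5 s.f.)

84661 N


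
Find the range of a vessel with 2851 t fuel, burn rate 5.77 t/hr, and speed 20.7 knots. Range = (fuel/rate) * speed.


Formula: endurance = fuel / rate; range = endurance * speed
Step 1 — endurance = 2851 / 5.77 = 494.1075 hours
Step 2 — range = 494.1075 * 20.7 ≈ 10228 nautical miles (5 s.f.)

10228 NM


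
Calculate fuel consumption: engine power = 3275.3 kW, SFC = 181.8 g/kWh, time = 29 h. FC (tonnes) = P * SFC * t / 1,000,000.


Formula: FC (tonnes) = P * SFC * t / 1,000,000
Step 1 — P * SFC * t = 3275.3 * 181.8 * 29 = 17268036.66 g
Step 2 — FC (tonnes) = 17268036.66 / 1,000,000 ≈ 17.268 tonnes (5 s.f.)

17.268 tonnes


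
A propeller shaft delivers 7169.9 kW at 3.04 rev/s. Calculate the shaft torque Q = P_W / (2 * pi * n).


Formula: Q = P_W / (2 * pi * n)
Step 1 — P_W = 7169.9 kW * 1000 = 7169900.0 W
Step 2 — 2 * pi * n = 2 * pi * 3.04 = 19.100883
Step 3 — Q = 7169900.0 / 19.100883 ≈ 375370 N·m (5 s.f.)

375370 N·m


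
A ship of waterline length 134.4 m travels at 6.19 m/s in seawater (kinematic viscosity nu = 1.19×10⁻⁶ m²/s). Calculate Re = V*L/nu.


Formula: Re = V * L / nu
Step 1 — V * L = 6.19 * 134.4 = 831.936 m^2/s
Step 2 — Re = 831.936 / 1.19e-6 = 6.99e+08

6.99e+08
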